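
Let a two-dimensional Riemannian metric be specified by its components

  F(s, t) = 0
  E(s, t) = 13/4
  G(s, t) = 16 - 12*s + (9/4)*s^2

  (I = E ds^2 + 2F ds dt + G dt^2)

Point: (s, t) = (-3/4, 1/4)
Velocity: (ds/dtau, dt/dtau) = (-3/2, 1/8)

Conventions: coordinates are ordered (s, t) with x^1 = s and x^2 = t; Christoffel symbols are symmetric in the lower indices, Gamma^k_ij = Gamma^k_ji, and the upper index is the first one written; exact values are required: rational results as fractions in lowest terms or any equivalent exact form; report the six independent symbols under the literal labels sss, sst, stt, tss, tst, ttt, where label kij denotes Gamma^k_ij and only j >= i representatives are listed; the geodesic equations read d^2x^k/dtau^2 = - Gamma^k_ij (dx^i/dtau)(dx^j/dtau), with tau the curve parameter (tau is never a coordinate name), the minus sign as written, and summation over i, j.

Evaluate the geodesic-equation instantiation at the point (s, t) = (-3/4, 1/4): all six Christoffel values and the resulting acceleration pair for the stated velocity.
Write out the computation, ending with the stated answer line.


E = 13/4, F = 0, G = 1681/64 at the point
E_s = 0, E_t = 0, F_s = 0, F_t = 0, G_s = -123/8, G_t = 0
EG - F^2 = 21853/256;  g^inv = (256/21853) * [[1681/64, 0], [0, 13/4]]
first-kind symbols [ij,l] = (1/2)(d_i g_jl + d_j g_il - d_l g_ij): [ss,s] = E_s/2 = 0, [ss,t] = F_s - E_t/2 = 0, [st,s] = E_t/2 = 0, [st,t] = G_s/2 = -123/16, [tt,s] = F_t - G_s/2 = 123/16, [tt,t] = G_t/2 = 0
Gamma^s_ij = (G*[ij,s] - F*[ij,t])/(EG - F^2), Gamma^t_ij = (E*[ij,t] - F*[ij,s])/(EG - F^2)
Gamma_sss = 0, Gamma_sst = 0, Gamma_stt = 123/52, Gamma_tss = 0, Gamma_tst = -12/41, Gamma_ttt = 0
d^2s/dtau^2 = -(Gamma_sss*(-3/2)^2 + 2*Gamma_sst*(-3/2)*(1/8) + Gamma_stt*(1/8)^2) = -123/3328
d^2t/dtau^2 = -(Gamma_tss*(-3/2)^2 + 2*Gamma_tst*(-3/2)*(1/8) + Gamma_ttt*(1/8)^2) = -9/82

Answer: Gamma_sss = 0, Gamma_sst = 0, Gamma_stt = 123/52, Gamma_tss = 0, Gamma_tst = -12/41, Gamma_ttt = 0; accelerations (d^2s/dtau^2, d^2t/dtau^2) = (-123/3328, -9/82)


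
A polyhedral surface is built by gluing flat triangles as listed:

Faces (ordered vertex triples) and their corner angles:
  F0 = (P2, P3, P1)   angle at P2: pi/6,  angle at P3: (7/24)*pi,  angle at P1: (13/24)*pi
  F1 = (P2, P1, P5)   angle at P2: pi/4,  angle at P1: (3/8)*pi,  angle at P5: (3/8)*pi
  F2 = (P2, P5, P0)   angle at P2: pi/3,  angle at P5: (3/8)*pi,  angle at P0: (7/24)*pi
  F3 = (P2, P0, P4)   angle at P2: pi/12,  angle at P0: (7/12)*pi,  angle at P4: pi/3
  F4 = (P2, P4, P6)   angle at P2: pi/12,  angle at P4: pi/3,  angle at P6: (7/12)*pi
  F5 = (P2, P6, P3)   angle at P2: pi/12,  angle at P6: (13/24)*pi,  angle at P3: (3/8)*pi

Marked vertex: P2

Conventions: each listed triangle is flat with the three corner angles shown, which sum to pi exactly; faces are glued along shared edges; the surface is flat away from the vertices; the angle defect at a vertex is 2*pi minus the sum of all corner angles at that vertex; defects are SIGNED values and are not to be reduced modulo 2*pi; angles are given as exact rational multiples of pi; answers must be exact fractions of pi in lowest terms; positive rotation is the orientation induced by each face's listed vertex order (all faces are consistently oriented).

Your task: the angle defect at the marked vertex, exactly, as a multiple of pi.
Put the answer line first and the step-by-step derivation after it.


Answer: defect(P2) = pi

Sum of corner angles at P2: pi
defect = 2*pi - pi


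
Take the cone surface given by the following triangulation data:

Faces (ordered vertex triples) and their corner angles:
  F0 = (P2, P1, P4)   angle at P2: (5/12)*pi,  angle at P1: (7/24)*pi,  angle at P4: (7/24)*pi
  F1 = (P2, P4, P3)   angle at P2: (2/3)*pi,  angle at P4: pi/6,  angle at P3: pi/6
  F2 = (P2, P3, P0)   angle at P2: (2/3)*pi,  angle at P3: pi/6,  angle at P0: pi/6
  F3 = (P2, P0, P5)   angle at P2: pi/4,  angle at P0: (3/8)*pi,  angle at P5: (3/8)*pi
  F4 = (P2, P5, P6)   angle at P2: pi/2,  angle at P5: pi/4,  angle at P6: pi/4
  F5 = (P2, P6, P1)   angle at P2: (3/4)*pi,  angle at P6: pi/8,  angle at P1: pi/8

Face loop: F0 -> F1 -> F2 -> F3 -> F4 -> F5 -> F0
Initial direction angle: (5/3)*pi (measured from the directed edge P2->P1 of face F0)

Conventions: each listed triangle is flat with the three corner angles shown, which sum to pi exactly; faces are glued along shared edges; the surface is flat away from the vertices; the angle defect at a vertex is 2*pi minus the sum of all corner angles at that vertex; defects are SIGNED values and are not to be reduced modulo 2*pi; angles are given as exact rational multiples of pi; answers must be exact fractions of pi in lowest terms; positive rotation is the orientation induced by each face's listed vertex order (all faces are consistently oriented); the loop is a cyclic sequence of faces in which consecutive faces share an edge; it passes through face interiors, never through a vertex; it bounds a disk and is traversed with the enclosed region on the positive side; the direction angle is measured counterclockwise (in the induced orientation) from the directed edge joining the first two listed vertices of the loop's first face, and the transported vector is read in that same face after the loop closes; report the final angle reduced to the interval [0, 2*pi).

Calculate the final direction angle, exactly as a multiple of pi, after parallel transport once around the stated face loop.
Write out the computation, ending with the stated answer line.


enclosed vertex P2: corner angles sum to (13/4)*pi, defect = 2*pi - (13/4)*pi = (-5/4)*pi
summing the enclosed defects onto the initial angle, mod 2*pi in the induced orientation:
final angle = (5/3)*pi - (5/4)*pi = (5/12)*pi (mod 2*pi)

Answer: final direction angle = (5/12)*pi


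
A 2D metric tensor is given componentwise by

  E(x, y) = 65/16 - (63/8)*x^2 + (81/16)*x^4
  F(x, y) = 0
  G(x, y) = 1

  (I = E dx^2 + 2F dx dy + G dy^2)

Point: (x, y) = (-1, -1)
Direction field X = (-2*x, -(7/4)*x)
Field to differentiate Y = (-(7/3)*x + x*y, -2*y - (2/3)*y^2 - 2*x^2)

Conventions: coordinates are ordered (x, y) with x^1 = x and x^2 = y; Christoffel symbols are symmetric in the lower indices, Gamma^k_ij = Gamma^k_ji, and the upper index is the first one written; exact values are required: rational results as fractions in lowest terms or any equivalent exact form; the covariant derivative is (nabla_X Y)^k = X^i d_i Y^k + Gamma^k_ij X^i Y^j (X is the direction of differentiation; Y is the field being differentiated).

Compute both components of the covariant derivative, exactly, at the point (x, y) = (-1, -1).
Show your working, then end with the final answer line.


E = 5/4, F = 0, G = 1 at the point
E_x = -9/2, E_y = 0, F_x = 0, F_y = 0, G_x = 0, G_y = 0
EG - F^2 = 5/4;  g^inv = (4/5) * [[1, 0], [0, 5/4]]
first-kind symbols [ij,l] = (1/2)(d_i g_jl + d_j g_il - d_l g_ij): [xx,x] = E_x/2 = -9/4, [xx,y] = F_x - E_y/2 = 0, [xy,x] = E_y/2 = 0, [xy,y] = G_x/2 = 0, [yy,x] = F_y - G_x/2 = 0, [yy,y] = G_y/2 = 0
Gamma^x_ij = (G*[ij,x] - F*[ij,y])/(EG - F^2), Gamma^y_ij = (E*[ij,y] - F*[ij,x])/(EG - F^2)
Gamma_xxx = -9/5, Gamma_xxy = 0, Gamma_xyy = 0, Gamma_yxx = 0, Gamma_yxy = 0, Gamma_yyy = 0
X = (2, 7/4), Y = (10/3, -2/3) at the point

Answer: (nabla_X Y)^x = -245/12, (nabla_X Y)^y = 41/6


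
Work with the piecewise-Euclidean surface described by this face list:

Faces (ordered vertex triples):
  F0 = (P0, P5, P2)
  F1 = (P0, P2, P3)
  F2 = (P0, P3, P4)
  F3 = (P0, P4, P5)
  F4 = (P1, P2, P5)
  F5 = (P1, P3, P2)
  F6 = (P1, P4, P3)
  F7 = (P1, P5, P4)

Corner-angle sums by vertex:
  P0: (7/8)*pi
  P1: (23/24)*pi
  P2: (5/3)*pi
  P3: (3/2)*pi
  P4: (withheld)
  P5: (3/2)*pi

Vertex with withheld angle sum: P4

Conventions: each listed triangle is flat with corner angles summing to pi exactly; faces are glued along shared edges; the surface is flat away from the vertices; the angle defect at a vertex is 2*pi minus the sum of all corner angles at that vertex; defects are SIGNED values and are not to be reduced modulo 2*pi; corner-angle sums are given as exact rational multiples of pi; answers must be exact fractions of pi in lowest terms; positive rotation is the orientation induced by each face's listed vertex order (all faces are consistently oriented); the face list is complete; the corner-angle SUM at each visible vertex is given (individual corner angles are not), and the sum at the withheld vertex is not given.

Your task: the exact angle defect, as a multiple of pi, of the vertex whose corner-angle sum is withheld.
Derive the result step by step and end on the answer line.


V = 6, E = 12, F = 8; chi = V - E + F = 2
Gauss-Bonnet: total defect = 2*pi*chi = 4*pi; visible defects sum to (7/2)*pi

Answer: defect(P4) = pi/2


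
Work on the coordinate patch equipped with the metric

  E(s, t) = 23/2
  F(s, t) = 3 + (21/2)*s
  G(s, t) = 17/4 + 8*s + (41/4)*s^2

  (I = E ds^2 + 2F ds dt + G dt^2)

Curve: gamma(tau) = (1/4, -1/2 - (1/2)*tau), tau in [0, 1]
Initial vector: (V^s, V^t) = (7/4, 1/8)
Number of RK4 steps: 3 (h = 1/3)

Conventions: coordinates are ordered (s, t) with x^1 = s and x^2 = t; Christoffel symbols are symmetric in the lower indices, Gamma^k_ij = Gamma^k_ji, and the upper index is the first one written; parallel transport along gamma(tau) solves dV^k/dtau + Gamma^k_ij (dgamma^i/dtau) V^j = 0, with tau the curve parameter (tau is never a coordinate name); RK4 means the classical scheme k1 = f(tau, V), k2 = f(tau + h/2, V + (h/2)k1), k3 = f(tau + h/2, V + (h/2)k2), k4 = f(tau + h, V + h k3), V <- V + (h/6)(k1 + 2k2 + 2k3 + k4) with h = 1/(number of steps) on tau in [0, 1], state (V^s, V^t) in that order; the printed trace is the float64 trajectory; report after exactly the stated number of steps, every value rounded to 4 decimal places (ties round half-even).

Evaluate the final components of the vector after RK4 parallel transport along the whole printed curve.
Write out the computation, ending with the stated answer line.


gamma'(tau) = (0, -1/2); f(tau, V)^k = -Gamma^k_ij(gamma(tau)) gamma'^i(tau) V^j; h = 1/3; intermediate values shown to 6 dp
curve data and Christoffel symbols at the stage parameters:
  tau = 0.000000: gamma = (0.250000, -0.500000), gamma' = (0.000000, -0.500000); Gamma_sss = -1.240768, Gamma_sst = -0.775480, Gamma_stt = -0.949963, Gamma_tss = 2.536681, Gamma_tst = 1.585426, Gamma_ttt = 0.775480
  tau = 0.166667: gamma = (0.250000, -0.583333), gamma' = (0.000000, -0.500000); Gamma_sss = -1.240768, Gamma_sst = -0.775480, Gamma_stt = -0.949963, Gamma_tss = 2.536681, Gamma_tst = 1.585426, Gamma_ttt = 0.775480
  tau = 0.333333: gamma = (0.250000, -0.666667), gamma' = (0.000000, -0.500000); Gamma_sss = -1.240768, Gamma_sst = -0.775480, Gamma_stt = -0.949963, Gamma_tss = 2.536681, Gamma_tst = 1.585426, Gamma_ttt = 0.775480
  tau = 0.500000: gamma = (0.250000, -0.750000), gamma' = (0.000000, -0.500000); Gamma_sss = -1.240768, Gamma_sst = -0.775480, Gamma_stt = -0.949963, Gamma_tss = 2.536681, Gamma_tst = 1.585426, Gamma_ttt = 0.775480
  tau = 0.666667: gamma = (0.250000, -0.833333), gamma' = (0.000000, -0.500000); Gamma_sss = -1.240768, Gamma_sst = -0.775480, Gamma_stt = -0.949963, Gamma_tss = 2.536681, Gamma_tst = 1.585426, Gamma_ttt = 0.775480
  tau = 0.833333: gamma = (0.250000, -0.916667), gamma' = (0.000000, -0.500000); Gamma_sss = -1.240768, Gamma_sst = -0.775480, Gamma_stt = -0.949963, Gamma_tss = 2.536681, Gamma_tst = 1.585426, Gamma_ttt = 0.775480
  tau = 1.000000: gamma = (0.250000, -1.000000), gamma' = (0.000000, -0.500000); Gamma_sss = -1.240768, Gamma_sst = -0.775480, Gamma_stt = -0.949963, Gamma_tss = 2.536681, Gamma_tst = 1.585426, Gamma_ttt = 0.775480
step 0: V^s = 1.7500, V^t = 0.1250
step 1: k1 = (-0.737918, 1.435715), k2 = (-0.803887, 1.431003), k3 = (-0.799251, 1.421983), k4 = (-0.859756, 1.408309); V <- V + (h/6)(k1 + 2k2 + 2k3 + k4): V^s = 1.4831, V^t = 0.6000
step 2: k1 = (-0.860051, 1.408327), k2 = (-0.915960, 1.385709), k3 = (-0.910557, 1.376861), k4 = (-0.960360, 1.345679); V <- V + (h/6)(k1 + 2k2 + 2k3 + k4): V^s = 1.1790, V^t = 1.0600
step 3: k1 = (-0.960616, 1.345621), k2 = (-1.005062, 1.305664), k3 = (-0.999027, 1.297210), k4 = (-1.036879, 1.249301); V <- V + (h/6)(k1 + 2k2 + 2k3 + k4): V^s = 0.8454, V^t = 1.4933

Answer: V^s = 0.8454, V^t = 1.4933


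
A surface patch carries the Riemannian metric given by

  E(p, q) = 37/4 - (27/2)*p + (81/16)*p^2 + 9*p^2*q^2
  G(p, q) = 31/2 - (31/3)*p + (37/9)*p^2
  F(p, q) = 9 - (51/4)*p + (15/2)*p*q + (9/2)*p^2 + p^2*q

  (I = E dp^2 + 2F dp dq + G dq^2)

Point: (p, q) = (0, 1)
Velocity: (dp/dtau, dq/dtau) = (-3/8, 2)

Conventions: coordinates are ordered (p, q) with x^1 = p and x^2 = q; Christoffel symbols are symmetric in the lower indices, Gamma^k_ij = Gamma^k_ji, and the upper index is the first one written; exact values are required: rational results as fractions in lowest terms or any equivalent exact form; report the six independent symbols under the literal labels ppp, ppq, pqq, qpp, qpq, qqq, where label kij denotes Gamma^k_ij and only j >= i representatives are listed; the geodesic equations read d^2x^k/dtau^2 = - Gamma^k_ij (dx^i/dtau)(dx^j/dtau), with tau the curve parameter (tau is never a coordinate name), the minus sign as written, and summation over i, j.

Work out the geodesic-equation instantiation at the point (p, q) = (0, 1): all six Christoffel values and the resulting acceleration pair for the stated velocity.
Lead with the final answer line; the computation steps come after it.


Answer: Gamma_ppp = -459/499, Gamma_ppq = 372/499, Gamma_pqq = 1922/1497, Gamma_qpp = 195/998, Gamma_qpq = -1147/1497, Gamma_qqq = -372/499; accelerations (d^2p/dtau^2, d^2q/dtau^2) = (-372503/95808, 115301/63872)

E = 37/4, F = 9, G = 31/2 at the point
E_p = -27/2, E_q = 0, F_p = -21/4, F_q = 0, G_p = -31/3, G_q = 0
EG - F^2 = 499/8;  g^inv = (8/499) * [[31/2, -9], [-9, 37/4]]
first-kind symbols [ij,l] = (1/2)(d_i g_jl + d_j g_il - d_l g_ij): [pp,p] = E_p/2 = -27/4, [pp,q] = F_p - E_q/2 = -21/4, [pq,p] = E_q/2 = 0, [pq,q] = G_p/2 = -31/6, [qq,p] = F_q - G_p/2 = 31/6, [qq,q] = G_q/2 = 0
Gamma^p_ij = (G*[ij,p] - F*[ij,q])/(EG - F^2), Gamma^q_ij = (E*[ij,q] - F*[ij,p])/(EG - F^2)
Gamma_ppp = -459/499, Gamma_ppq = 372/499, Gamma_pqq = 1922/1497, Gamma_qpp = 195/998, Gamma_qpq = -1147/1497, Gamma_qqq = -372/499
d^2p/dtau^2 = -(Gamma_ppp*(-3/8)^2 + 2*Gamma_ppq*(-3/8)*(2) + Gamma_pqq*(2)^2) = -372503/95808
d^2q/dtau^2 = -(Gamma_qpp*(-3/8)^2 + 2*Gamma_qpq*(-3/8)*(2) + Gamma_qqq*(2)^2) = 115301/63872


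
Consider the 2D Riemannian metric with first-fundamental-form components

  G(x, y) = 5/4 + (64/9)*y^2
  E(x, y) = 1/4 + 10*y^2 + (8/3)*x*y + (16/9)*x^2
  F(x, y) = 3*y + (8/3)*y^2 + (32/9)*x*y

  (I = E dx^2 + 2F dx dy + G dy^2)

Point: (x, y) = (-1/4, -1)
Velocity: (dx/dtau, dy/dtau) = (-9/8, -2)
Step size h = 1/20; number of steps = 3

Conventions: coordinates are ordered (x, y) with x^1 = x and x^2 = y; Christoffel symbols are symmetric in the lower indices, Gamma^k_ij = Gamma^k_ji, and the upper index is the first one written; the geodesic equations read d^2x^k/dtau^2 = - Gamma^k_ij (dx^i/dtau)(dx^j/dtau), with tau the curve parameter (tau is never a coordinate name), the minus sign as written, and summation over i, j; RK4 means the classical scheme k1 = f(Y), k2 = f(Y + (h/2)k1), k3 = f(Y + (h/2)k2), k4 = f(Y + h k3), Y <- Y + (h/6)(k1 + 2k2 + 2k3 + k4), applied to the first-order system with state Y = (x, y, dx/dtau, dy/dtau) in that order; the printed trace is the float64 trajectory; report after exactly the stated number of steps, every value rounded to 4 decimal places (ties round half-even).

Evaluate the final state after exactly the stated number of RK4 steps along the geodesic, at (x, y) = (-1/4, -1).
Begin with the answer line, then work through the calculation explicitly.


Answer: x = -0.3731, y = -1.2793, dx/dtau = -0.5950, dy/dtau = -1.7370

f(Y) = (dx/dtau, dy/dtau, -Gamma^x_ij Y'^i Y'^j, -Gamma^y_ij Y'^i Y'^j) with the Gammas evaluated at the stage position; h = 0.050000; intermediate values shown to 6 dp
step 0: x = -0.2500, y = -1.0000, dx/dtau = -1.1250, dy/dtau = -2.0000
step 1:
  k1: at (x, y) = (-0.250000, -1.000000), (dx/dtau, dy/dtau) = (-1.125000, -2.000000); Gamma_xxx = -0.202726, Gamma_xxy = -0.940175, Gamma_xyy = -0.250183, Gamma_yxx = 0.824101, Gamma_yxy = 0.062470, Gamma_yyy = -0.833875; k1 = (-1.125000, -2.000000, 5.488092, 2.011381)
  k2: at (x, y) = (-0.278125, -1.050000), (dx/dtau, dy/dtau) = (-0.987798, -1.949715); Gamma_xxx = -0.210045, Gamma_xxy = -0.897245, Gamma_xyy = -0.240057, Gamma_yxx = 0.804344, Gamma_yxy = 0.081762, Gamma_yyy = -0.799540; k2 = (-0.987798, -1.949715, 4.573556, 1.939594)
  k3: at (x, y) = (-0.274695, -1.048743), (dx/dtau, dy/dtau) = (-1.010661, -1.951510); Gamma_xxx = -0.208940, Gamma_xxy = -0.898598, Gamma_xyy = -0.240363, Gamma_yxx = 0.804111, Gamma_yxy = 0.080341, Gamma_yyy = -0.800639; k3 = (-1.010661, -1.951510, 4.673450, 1.910881)
  k4: at (x, y) = (-0.300533, -1.097576), (dx/dtau, dy/dtau) = (-0.891328, -1.904456); Gamma_xxx = -0.214112, Gamma_xxy = -0.860855, Gamma_xyy = -0.231067, Gamma_yxx = 0.785194, Gamma_yxy = 0.095811, Gamma_yyy = -0.769366; k4 = (-0.891328, -1.904456, 3.930765, 1.841368)
  Y <- Y + (h/6)(k1 + 2k2 + 2k3 + k4): x = -0.3001, y = -1.0976, dx/dtau = -0.8924, dy/dtau = -1.9037
step 2:
  k1: at (x, y) = (-0.300110, -1.097558), (dx/dtau, dy/dtau) = (-0.892393, -1.903719); Gamma_xxx = -0.213978, Gamma_xxy = -0.860911, Gamma_xyy = -0.231079, Gamma_yxx = 0.785095, Gamma_yxy = 0.095669, Gamma_yyy = -0.769414; k1 = (-0.892393, -1.903719, 3.933010, 1.838190)
  k2: at (x, y) = (-0.322420, -1.145151), (dx/dtau, dy/dtau) = (-0.794068, -1.857764); Gamma_xxx = -0.217004, Gamma_xxy = -0.827713, Gamma_xyy = -0.222619, Gamma_yxx = 0.766691, Gamma_yxy = 0.107566, Gamma_yyy = -0.741099; k2 = (-0.794068, -1.857764, 3.347222, 1.756956)
  k3: at (x, y) = (-0.319962, -1.144002), (dx/dtau, dy/dtau) = (-0.808712, -1.859795); Gamma_xxx = -0.216368, Gamma_xxy = -0.828650, Gamma_xyy = -0.222855, Gamma_yxx = 0.766650, Gamma_yxy = 0.106710, Gamma_yyy = -0.741922; k3 = (-0.808712, -1.859795, 3.404972, 1.743795)
  k4: at (x, y) = (-0.340546, -1.190547), (dx/dtau, dy/dtau) = (-0.722144, -1.816529); Gamma_xxx = -0.218219, Gamma_xxy = -0.798876, Gamma_xyy = -0.215089, Gamma_yxx = 0.749071, Gamma_yxy = 0.116324, Gamma_yyy = -0.715957; k4 = (-0.722144, -1.816529, 2.919469, 1.666678)
  Y <- Y + (h/6)(k1 + 2k2 + 2k3 + k4): x = -0.3403, y = -1.1905, dx/dtau = -0.7228, dy/dtau = -1.8162
step 3:
  k1: at (x, y) = (-0.340278, -1.190519), (dx/dtau, dy/dtau) = (-0.722752, -1.816166); Gamma_xxx = -0.218147, Gamma_xxy = -0.798913, Gamma_xyy = -0.215098, Gamma_yxx = 0.749021, Gamma_yxy = 0.116245, Gamma_yyy = -0.715992; k1 = (-0.722752, -1.816166, 2.920812, 1.665229)
  k2: at (x, y) = (-0.358347, -1.235923), (dx/dtau, dy/dtau) = (-0.649732, -1.774535); Gamma_xxx = -0.218810, Gamma_xxy = -0.772219, Gamma_xyy = -0.208007, Gamma_yxx = 0.732084, Gamma_yxy = 0.123704, Gamma_yyy = -0.692289; k2 = (-0.649732, -1.774535, 2.528072, 1.585698)
  k3: at (x, y) = (-0.356521, -1.234882), (dx/dtau, dy/dtau) = (-0.659550, -1.776524); Gamma_xxx = -0.218429, Gamma_xxy = -0.772903, Gamma_xyy = -0.208189, Gamma_yxx = 0.732137, Gamma_yxy = 0.123165, Gamma_yyy = -0.692920; k3 = (-0.659550, -1.776524, 2.563302, 1.579770)
  k4: at (x, y) = (-0.373255, -1.279345), (dx/dtau, dy/dtau) = (-0.594587, -1.737178); Gamma_xxx = -0.218433, Gamma_xxy = -0.748610, Gamma_xyy = -0.201652, Gamma_yxx = 0.715981, Gamma_yxy = 0.129198, Gamma_yyy = -0.671042; k4 = (-0.594587, -1.737178, 2.232249, 1.505039)
  Y <- Y + (h/6)(k1 + 2k2 + 2k3 + k4): x = -0.3731, y = -1.2793, dx/dtau = -0.5950, dy/dtau = -1.7370


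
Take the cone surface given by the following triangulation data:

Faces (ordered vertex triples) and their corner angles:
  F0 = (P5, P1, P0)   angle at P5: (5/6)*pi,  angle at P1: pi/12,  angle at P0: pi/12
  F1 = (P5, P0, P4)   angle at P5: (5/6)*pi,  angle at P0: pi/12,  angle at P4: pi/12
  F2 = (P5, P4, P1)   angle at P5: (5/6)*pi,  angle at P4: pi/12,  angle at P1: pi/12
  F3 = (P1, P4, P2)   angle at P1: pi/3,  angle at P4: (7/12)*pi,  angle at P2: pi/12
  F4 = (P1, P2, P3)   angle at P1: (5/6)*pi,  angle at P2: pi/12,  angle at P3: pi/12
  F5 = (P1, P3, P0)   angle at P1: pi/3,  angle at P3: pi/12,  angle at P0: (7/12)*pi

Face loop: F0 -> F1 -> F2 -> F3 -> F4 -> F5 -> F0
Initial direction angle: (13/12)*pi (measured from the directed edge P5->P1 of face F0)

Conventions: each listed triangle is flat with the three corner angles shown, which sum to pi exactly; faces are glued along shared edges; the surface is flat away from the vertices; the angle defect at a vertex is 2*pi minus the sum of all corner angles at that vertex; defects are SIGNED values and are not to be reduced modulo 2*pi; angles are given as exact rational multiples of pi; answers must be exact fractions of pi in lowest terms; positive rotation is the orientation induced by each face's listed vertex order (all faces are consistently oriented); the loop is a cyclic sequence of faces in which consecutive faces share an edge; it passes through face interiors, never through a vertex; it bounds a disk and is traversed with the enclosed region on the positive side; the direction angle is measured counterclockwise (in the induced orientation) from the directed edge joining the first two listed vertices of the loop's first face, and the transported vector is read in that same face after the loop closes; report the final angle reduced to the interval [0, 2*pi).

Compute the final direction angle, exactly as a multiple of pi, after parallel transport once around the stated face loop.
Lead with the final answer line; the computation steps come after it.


Answer: final direction angle = (11/12)*pi

enclosed vertex P1: corner angles sum to (5/3)*pi, defect = 2*pi - (5/3)*pi = pi/3
enclosed vertex P5: corner angles sum to (5/2)*pi, defect = 2*pi - (5/2)*pi = -pi/2
the final direction is the initial angle plus the enclosed defects, taken mod 2*pi in the induced orientation
final angle = (13/12)*pi - pi/6 = (11/12)*pi (mod 2*pi)


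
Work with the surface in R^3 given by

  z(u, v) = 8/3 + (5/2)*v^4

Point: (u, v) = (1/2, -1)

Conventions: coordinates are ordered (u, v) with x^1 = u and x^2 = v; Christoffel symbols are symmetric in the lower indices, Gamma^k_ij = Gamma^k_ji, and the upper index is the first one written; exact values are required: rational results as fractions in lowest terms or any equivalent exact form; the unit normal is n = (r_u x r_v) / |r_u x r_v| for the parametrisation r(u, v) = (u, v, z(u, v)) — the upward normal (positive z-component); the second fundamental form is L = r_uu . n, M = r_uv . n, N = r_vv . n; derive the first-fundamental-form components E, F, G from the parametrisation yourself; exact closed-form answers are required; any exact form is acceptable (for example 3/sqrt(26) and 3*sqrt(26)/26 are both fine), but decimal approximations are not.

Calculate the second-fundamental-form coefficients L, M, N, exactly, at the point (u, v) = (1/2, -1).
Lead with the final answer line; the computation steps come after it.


Answer: L = 0, M = 0, N = 30*sqrt(101)/101

z_u = 0, z_v = -10, z_uu = 0, z_uv = 0, z_vv = 30
E = 1, F = 0, G = 101; answer radicand W^2 = 101
unnormalised second-form numerators: l = 0, m = 0, n = 30; L = l/sqrt(101), and similarly M = m/sqrt(W^2), N = n/sqrt(W^2)


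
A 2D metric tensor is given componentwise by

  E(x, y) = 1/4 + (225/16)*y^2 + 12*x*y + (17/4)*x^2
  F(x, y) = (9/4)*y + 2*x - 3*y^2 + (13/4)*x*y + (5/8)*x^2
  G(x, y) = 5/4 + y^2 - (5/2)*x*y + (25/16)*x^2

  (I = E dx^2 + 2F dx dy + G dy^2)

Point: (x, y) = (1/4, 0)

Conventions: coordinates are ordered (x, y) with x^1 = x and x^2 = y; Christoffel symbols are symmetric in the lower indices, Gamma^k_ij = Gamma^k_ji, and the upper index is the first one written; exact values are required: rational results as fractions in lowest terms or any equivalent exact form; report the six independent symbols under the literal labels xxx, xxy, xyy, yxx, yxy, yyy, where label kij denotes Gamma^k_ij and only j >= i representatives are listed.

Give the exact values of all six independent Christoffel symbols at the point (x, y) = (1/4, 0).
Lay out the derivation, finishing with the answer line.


E = 33/64, F = 69/128, G = 345/256 at the point
E_x = 17/8, E_y = 3, F_x = 37/16, F_y = 49/16, G_x = 25/32, G_y = -5/8
EG - F^2 = 207/512;  g^inv = (512/207) * [[345/256, -69/128], [-69/128, 33/64]]
first-kind symbols [ij,l] = (1/2)(d_i g_jl + d_j g_il - d_l g_ij): [xx,x] = E_x/2 = 17/16, [xx,y] = F_x - E_y/2 = 13/16, [xy,x] = E_y/2 = 3/2, [xy,y] = G_x/2 = 25/64, [yy,x] = F_y - G_x/2 = 171/64, [yy,y] = G_y/2 = -5/16
Gamma^x_ij = (G*[ij,x] - F*[ij,y])/(EG - F^2), Gamma^y_ij = (E*[ij,y] - F*[ij,x])/(EG - F^2)

Answer: Gamma_xxx = 59/24, Gamma_xxy = 215/48, Gamma_xyy = 895/96, Gamma_yxx = -35/92, Gamma_yxy = -829/552, Gamma_yyy = -4373/1104


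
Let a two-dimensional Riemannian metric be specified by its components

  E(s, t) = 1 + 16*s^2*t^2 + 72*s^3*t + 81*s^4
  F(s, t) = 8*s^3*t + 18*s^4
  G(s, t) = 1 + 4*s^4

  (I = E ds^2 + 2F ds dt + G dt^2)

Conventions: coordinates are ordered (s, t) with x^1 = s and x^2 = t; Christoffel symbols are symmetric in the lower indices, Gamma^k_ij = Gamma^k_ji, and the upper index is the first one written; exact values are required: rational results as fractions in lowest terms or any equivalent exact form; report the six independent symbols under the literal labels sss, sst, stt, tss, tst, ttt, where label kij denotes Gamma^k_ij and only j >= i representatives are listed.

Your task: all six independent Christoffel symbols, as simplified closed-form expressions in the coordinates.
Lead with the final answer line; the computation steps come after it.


Answer: Gamma_sss = (162*s^3 + 108*s^2*t + 16*s*t^2)/(85*s^4 + 72*s^3*t + 16*s^2*t^2 + 1), Gamma_sst = (36*s^3 + 16*s^2*t)/(85*s^4 + 72*s^3*t + 16*s^2*t^2 + 1), Gamma_stt = 0, Gamma_tss = (36*s^3 + 8*s^2*t)/(85*s^4 + 72*s^3*t + 16*s^2*t^2 + 1), Gamma_tst = 8*s^3/(85*s^4 + 72*s^3*t + 16*s^2*t^2 + 1), Gamma_ttt = 0

E = 1 + 16*s^2*t^2 + 72*s^3*t + 81*s^4; F = 8*s^3*t + 18*s^4; G = 1 + 4*s^4
Gamma^k_ij = (1/2) g^{kl} (d_i g_jl + d_j g_il - d_l g_ij), with g^inv = (1/(EG-F^2)) [[G, -F], [-F, E]]
first partials: E_s = 32*s*t^2 + 216*s^2*t + 324*s^3, E_t = 32*s^2*t + 72*s^3, F_s = 24*s^2*t + 72*s^3, F_t = 8*s^3, G_s = 16*s^3, G_t = 0
D = EG - F^2 = 1 + 16*s^2*t^2 + 72*s^3*t + 85*s^4
expanded: Gamma^s_ss = (G E_s - 2F F_s + F E_t)/(2D), Gamma^s_st = (G E_t - F G_s)/(2D), Gamma^s_tt = (2G F_t - G G_s - F G_t)/(2D), Gamma^t_ss = (2E F_s - E E_t - F E_s)/(2D), Gamma^t_st = (E G_s - F E_t)/(2D), Gamma^t_tt = (E G_t - 2F F_t + F G_s)/(2D); substitute and cancel common factors


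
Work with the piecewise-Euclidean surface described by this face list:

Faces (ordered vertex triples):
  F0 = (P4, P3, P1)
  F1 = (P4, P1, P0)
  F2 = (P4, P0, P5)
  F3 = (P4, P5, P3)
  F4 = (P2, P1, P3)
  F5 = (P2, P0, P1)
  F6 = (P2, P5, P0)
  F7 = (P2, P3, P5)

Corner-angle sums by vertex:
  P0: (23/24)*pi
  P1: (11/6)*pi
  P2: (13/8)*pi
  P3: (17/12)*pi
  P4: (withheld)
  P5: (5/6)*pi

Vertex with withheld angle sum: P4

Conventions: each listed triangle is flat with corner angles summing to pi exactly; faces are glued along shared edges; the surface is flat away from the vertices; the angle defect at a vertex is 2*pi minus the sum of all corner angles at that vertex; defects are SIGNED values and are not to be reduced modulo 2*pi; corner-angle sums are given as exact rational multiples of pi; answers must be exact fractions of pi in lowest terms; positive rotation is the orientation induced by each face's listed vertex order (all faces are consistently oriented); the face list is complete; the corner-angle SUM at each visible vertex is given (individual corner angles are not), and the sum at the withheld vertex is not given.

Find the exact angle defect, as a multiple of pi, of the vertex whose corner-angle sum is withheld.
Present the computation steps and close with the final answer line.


V = 6, E = 12, F = 8; chi = V - E + F = 2
Gauss-Bonnet: total defect = 2*pi*chi = 4*pi; visible defects sum to (10/3)*pi

Answer: defect(P4) = (2/3)*pi


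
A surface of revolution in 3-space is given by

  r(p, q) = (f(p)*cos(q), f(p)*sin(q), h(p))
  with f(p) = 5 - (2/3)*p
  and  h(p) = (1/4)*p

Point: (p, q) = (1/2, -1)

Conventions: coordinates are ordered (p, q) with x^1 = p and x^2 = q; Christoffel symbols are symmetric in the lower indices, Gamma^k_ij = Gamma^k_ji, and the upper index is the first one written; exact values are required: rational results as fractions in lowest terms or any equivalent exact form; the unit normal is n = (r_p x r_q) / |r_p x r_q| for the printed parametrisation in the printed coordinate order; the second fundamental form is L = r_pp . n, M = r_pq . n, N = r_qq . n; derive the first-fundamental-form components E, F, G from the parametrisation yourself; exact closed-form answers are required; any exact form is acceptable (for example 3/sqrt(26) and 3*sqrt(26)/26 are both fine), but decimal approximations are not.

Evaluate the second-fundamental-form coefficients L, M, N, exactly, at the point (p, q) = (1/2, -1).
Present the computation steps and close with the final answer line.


f = 14/3, f' = -2/3, f'' = 0, h' = 1/4, h'' = 0
E = 73/144, F = 0, G = 196/9; answer radicand W^2 = 73/144
unnormalised second-form numerators: l = 0, m = 0, n = 7/6; L = l/sqrt(73/144), and similarly M = m/sqrt(W^2), N = n/sqrt(W^2)

Answer: L = 0, M = 0, N = 14*sqrt(73)/73


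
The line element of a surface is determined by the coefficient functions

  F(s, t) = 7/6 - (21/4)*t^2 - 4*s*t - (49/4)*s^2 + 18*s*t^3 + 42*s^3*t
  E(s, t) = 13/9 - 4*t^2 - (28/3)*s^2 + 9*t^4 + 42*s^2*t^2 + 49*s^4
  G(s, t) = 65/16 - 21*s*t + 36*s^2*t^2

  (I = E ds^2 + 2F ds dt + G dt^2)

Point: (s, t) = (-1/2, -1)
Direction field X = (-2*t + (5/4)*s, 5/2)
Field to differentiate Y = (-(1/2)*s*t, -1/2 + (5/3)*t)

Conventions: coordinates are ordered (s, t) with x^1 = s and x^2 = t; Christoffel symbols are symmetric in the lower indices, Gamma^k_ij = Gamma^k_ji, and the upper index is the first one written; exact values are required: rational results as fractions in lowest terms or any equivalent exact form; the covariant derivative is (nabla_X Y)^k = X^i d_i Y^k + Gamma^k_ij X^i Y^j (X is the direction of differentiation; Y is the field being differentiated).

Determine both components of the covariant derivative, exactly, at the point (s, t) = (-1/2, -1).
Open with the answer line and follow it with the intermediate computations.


Answer: (nabla_X Y)^s = 27321/2770, (nabla_X Y)^t = 90203/13296

E = 2545/144, F = 245/48, G = 41/16 at the point
E_s = -343/6, E_t = -49, F_s = -133/4, F_t = -79/4, G_s = -15, G_t = -15/2
EG - F^2 = 1385/72;  g^inv = (72/1385) * [[41/16, -245/48], [-245/48, 2545/144]]
first-kind symbols [ij,l] = (1/2)(d_i g_jl + d_j g_il - d_l g_ij): [ss,s] = E_s/2 = -343/12, [ss,t] = F_s - E_t/2 = -35/4, [st,s] = E_t/2 = -49/2, [st,t] = G_s/2 = -15/2, [tt,s] = F_t - G_s/2 = -49/4, [tt,t] = G_t/2 = -15/4
Gamma^s_ij = (G*[ij,s] - F*[ij,t])/(EG - F^2), Gamma^t_ij = (E*[ij,t] - F*[ij,s])/(EG - F^2)
Gamma_sss = -2058/1385, Gamma_sst = -1764/1385, Gamma_stt = -882/1385, Gamma_tss = -126/277, Gamma_tst = -108/277, Gamma_ttt = -54/277
X = (11/8, 5/2), Y = (-1/4, -13/6) at the point


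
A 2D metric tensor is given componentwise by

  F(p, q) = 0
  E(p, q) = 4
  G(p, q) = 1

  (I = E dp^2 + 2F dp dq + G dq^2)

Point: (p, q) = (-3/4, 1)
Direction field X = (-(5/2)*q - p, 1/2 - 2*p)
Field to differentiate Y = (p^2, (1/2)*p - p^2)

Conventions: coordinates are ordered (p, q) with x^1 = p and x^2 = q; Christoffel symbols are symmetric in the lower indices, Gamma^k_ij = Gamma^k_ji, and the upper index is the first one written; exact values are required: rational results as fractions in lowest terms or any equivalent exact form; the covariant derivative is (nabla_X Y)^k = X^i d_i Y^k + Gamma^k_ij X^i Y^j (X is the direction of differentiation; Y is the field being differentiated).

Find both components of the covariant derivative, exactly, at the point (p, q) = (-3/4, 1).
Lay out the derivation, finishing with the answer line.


E = 4, F = 0, G = 1 at the point
E_p = 0, E_q = 0, F_p = 0, F_q = 0, G_p = 0, G_q = 0
EG - F^2 = 4;  g^inv = (1/4) * [[1, 0], [0, 4]]
first-kind symbols [ij,l] = (1/2)(d_i g_jl + d_j g_il - d_l g_ij): [pp,p] = E_p/2 = 0, [pp,q] = F_p - E_q/2 = 0, [pq,p] = E_q/2 = 0, [pq,q] = G_p/2 = 0, [qq,p] = F_q - G_p/2 = 0, [qq,q] = G_q/2 = 0
Gamma^p_ij = (G*[ij,p] - F*[ij,q])/(EG - F^2), Gamma^q_ij = (E*[ij,q] - F*[ij,p])/(EG - F^2)
Gamma_ppp = 0, Gamma_ppq = 0, Gamma_pqq = 0, Gamma_qpp = 0, Gamma_qpq = 0, Gamma_qqq = 0
X = (-7/4, 2), Y = (9/16, -15/16) at the point

Answer: (nabla_X Y)^p = 21/8, (nabla_X Y)^q = -7/2


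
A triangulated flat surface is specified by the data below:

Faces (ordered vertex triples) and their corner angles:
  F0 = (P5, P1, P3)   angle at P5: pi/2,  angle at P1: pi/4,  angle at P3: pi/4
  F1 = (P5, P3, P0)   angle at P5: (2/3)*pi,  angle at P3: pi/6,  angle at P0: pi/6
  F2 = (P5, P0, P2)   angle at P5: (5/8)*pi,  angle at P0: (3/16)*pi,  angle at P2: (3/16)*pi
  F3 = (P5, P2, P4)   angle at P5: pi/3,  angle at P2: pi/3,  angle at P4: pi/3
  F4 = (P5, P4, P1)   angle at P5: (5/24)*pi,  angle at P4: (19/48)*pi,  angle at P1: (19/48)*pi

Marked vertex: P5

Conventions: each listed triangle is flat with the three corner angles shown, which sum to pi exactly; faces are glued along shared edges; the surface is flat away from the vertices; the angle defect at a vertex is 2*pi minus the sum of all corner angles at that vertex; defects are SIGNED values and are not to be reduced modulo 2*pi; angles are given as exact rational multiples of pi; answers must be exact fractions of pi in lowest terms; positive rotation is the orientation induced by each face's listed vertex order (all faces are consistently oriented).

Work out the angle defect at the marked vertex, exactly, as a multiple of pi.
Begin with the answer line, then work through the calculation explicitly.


Answer: defect(P5) = -pi/3

Sum of corner angles at P5: (7/3)*pi
defect = 2*pi - (7/3)*pi


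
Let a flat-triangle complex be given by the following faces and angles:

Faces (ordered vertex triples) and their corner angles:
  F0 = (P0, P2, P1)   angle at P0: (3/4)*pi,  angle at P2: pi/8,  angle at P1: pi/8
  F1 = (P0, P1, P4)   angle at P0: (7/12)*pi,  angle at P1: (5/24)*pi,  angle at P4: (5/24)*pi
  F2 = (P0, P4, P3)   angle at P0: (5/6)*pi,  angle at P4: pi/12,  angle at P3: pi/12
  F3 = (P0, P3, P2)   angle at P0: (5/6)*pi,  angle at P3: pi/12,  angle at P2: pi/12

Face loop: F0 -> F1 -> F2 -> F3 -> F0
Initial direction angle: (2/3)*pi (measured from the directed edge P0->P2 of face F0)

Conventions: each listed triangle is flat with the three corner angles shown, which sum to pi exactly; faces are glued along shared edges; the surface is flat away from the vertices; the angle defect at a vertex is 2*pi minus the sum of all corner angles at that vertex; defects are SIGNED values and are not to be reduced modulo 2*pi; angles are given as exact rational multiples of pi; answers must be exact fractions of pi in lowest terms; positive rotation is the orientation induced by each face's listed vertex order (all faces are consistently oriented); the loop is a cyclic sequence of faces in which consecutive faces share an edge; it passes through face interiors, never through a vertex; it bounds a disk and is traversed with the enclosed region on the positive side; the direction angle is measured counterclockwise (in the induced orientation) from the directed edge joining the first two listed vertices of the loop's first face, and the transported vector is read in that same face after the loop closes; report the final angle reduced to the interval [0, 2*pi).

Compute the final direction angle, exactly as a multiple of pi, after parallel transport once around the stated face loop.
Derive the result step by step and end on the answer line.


enclosed vertex P0: corner angles sum to 3*pi, defect = 2*pi - 3*pi = -pi
final direction = starting direction + enclosed defect total, reduced mod 2*pi (induced orientation)
final angle = (2/3)*pi - pi = (5/3)*pi (mod 2*pi)

Answer: final direction angle = (5/3)*pi


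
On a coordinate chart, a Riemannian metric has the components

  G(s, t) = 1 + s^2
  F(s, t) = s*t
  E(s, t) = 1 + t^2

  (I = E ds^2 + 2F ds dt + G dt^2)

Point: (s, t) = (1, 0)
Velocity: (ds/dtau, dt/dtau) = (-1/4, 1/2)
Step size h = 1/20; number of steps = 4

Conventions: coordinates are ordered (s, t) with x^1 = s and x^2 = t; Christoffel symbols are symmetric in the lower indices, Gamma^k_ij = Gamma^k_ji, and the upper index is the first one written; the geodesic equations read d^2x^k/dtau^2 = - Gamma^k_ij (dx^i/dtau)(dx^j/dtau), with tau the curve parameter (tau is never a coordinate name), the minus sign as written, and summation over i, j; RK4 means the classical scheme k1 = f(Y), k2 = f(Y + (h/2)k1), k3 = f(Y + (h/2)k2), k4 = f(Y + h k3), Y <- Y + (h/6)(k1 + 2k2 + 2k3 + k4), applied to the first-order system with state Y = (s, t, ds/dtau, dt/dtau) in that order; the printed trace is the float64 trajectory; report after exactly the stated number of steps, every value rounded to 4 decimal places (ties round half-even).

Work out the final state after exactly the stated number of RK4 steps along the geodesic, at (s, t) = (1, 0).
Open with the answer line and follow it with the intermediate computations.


Answer: s = 0.9501, t = 0.1025, ds/dtau = -0.2486, dt/dtau = 0.5255

f(Y) = (ds/dtau, dt/dtau, -Gamma^s_ij Y'^i Y'^j, -Gamma^t_ij Y'^i Y'^j) with the Gammas evaluated at the stage position; h = 0.050000; intermediate values shown to 6 dp
step 0: s = 1.0000, t = 0.0000, ds/dtau = -0.2500, dt/dtau = 0.5000
step 1:
  k1: at (s, t) = (1.000000, 0.000000), (ds/dtau, dt/dtau) = (-0.250000, 0.500000); Gamma_sss = 0.000000, Gamma_sst = 0.000000, Gamma_stt = 0.000000, Gamma_tss = 0.000000, Gamma_tst = 0.500000, Gamma_ttt = 0.000000; k1 = (-0.250000, 0.500000, 0.000000, 0.125000)
  k2: at (s, t) = (0.993750, 0.012500), (ds/dtau, dt/dtau) = (-0.250000, 0.503125); Gamma_sss = 0.000000, Gamma_sst = 0.006289, Gamma_stt = 0.000000, Gamma_tss = 0.000000, Gamma_tst = 0.499951, Gamma_ttt = 0.000000; k2 = (-0.250000, 0.503125, 0.001582, 0.125769)
  k3: at (s, t) = (0.993750, 0.012578), (ds/dtau, dt/dtau) = (-0.249960, 0.503144); Gamma_sss = 0.000000, Gamma_sst = 0.006328, Gamma_stt = 0.000000, Gamma_tss = 0.000000, Gamma_tst = 0.499950, Gamma_ttt = 0.000000; k3 = (-0.249960, 0.503144, 0.001592, 0.125754)
  k4: at (s, t) = (0.987502, 0.025157), (ds/dtau, dt/dtau) = (-0.249920, 0.506288); Gamma_sss = 0.000000, Gamma_sst = 0.012733, Gamma_stt = 0.000000, Gamma_tss = 0.000000, Gamma_tst = 0.499800, Gamma_ttt = 0.000000; k4 = (-0.249920, 0.506288, 0.003222, 0.126481)
  Y <- Y + (h/6)(k1 + 2k2 + 2k3 + k4): s = 0.9875, t = 0.0252, ds/dtau = -0.2499, dt/dtau = 0.5063
step 2:
  k1: at (s, t) = (0.987501, 0.025157), (ds/dtau, dt/dtau) = (-0.249920, 0.506288); Gamma_sss = 0.000000, Gamma_sst = 0.012733, Gamma_stt = 0.000000, Gamma_tss = 0.000000, Gamma_tst = 0.499800, Gamma_ttt = 0.000000; k1 = (-0.249920, 0.506288, 0.003222, 0.126481)
  k2: at (s, t) = (0.981253, 0.037814), (ds/dtau, dt/dtau) = (-0.249840, 0.509450); Gamma_sss = 0.000000, Gamma_sst = 0.019251, Gamma_stt = 0.000000, Gamma_tss = 0.000000, Gamma_tst = 0.499547, Gamma_ttt = 0.000000; k2 = (-0.249840, 0.509450, 0.004901, 0.127165)
  k3: at (s, t) = (0.981255, 0.037893), (ds/dtau, dt/dtau) = (-0.249798, 0.509467); Gamma_sss = 0.000000, Gamma_sst = 0.019291, Gamma_stt = 0.000000, Gamma_tss = 0.000000, Gamma_tst = 0.499545, Gamma_ttt = 0.000000; k3 = (-0.249798, 0.509467, 0.004910, 0.127148)
  k4: at (s, t) = (0.975011, 0.050630), (ds/dtau, dt/dtau) = (-0.249675, 0.512645); Gamma_sss = 0.000000, Gamma_sst = 0.025922, Gamma_stt = 0.000000, Gamma_tss = 0.000000, Gamma_tst = 0.499184, Gamma_ttt = 0.000000; k4 = (-0.249675, 0.512645, 0.006636, 0.127786)
  Y <- Y + (h/6)(k1 + 2k2 + 2k3 + k4): s = 0.9750, t = 0.0506, ds/dtau = -0.2497, dt/dtau = 0.5126
step 3:
  k1: at (s, t) = (0.975011, 0.050630), (ds/dtau, dt/dtau) = (-0.249675, 0.512645); Gamma_sss = 0.000000, Gamma_sst = 0.025921, Gamma_stt = 0.000000, Gamma_tss = 0.000000, Gamma_tst = 0.499184, Gamma_ttt = 0.000000; k1 = (-0.249675, 0.512645, 0.006636, 0.127786)
  k2: at (s, t) = (0.968769, 0.063446), (ds/dtau, dt/dtau) = (-0.249509, 0.515840); Gamma_sss = 0.000000, Gamma_sst = 0.032661, Gamma_stt = 0.000000, Gamma_tss = 0.000000, Gamma_tst = 0.498713, Gamma_ttt = 0.000000; k2 = (-0.249509, 0.515840, 0.008407, 0.128375)
  k3: at (s, t) = (0.968773, 0.063526), (ds/dtau, dt/dtau) = (-0.249464, 0.515855); Gamma_sss = 0.000000, Gamma_sst = 0.032702, Gamma_stt = 0.000000, Gamma_tss = 0.000000, Gamma_tst = 0.498710, Gamma_ttt = 0.000000; k3 = (-0.249464, 0.515855, 0.008417, 0.128355)
  k4: at (s, t) = (0.962538, 0.076423), (ds/dtau, dt/dtau) = (-0.249254, 0.519063); Gamma_sss = 0.000000, Gamma_sst = 0.039550, Gamma_stt = 0.000000, Gamma_tss = 0.000000, Gamma_tst = 0.498126, Gamma_ttt = 0.000000; k4 = (-0.249254, 0.519063, 0.010234, 0.128893)
  Y <- Y + (h/6)(k1 + 2k2 + 2k3 + k4): s = 0.9625, t = 0.0764, ds/dtau = -0.2493, dt/dtau = 0.5191
step 4:
  k1: at (s, t) = (0.962537, 0.076422), (ds/dtau, dt/dtau) = (-0.249254, 0.519063); Gamma_sss = 0.000000, Gamma_sst = 0.039550, Gamma_stt = 0.000000, Gamma_tss = 0.000000, Gamma_tst = 0.498126, Gamma_ttt = 0.000000; k1 = (-0.249254, 0.519063, 0.010234, 0.128893)
  k2: at (s, t) = (0.956305, 0.089399), (ds/dtau, dt/dtau) = (-0.248998, 0.522285); Gamma_sss = 0.000000, Gamma_sst = 0.046501, Gamma_stt = 0.000000, Gamma_tss = 0.000000, Gamma_tst = 0.497425, Gamma_ttt = 0.000000; k2 = (-0.248998, 0.522285, 0.012095, 0.129378)
  k3: at (s, t) = (0.956312, 0.089480), (ds/dtau, dt/dtau) = (-0.248951, 0.522297); Gamma_sss = 0.000000, Gamma_sst = 0.046542, Gamma_stt = 0.000000, Gamma_tss = 0.000000, Gamma_tst = 0.497421, Gamma_ttt = 0.000000; k3 = (-0.248951, 0.522297, 0.012103, 0.129356)
  k4: at (s, t) = (0.950089, 0.102537), (ds/dtau, dt/dtau) = (-0.248648, 0.525531); Gamma_sss = 0.000000, Gamma_sst = 0.053595, Gamma_stt = 0.000000, Gamma_tss = 0.000000, Gamma_tst = 0.496601, Gamma_ttt = 0.000000; k4 = (-0.248648, 0.525531, 0.014007, 0.129784)
  Y <- Y + (h/6)(k1 + 2k2 + 2k3 + k4): s = 0.9501, t = 0.1025, ds/dtau = -0.2486, dt/dtau = 0.5255
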